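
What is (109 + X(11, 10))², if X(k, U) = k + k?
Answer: 17161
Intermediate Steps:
X(k, U) = 2*k
(109 + X(11, 10))² = (109 + 2*11)² = (109 + 22)² = 131² = 17161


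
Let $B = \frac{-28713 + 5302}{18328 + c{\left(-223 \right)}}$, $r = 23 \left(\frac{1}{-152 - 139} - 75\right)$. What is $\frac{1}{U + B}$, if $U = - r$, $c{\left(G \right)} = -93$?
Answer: $\frac{5306385}{9147120929} \approx 0.00058012$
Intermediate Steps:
$r = - \frac{501998}{291}$ ($r = 23 \left(\frac{1}{-291} - 75\right) = 23 \left(- \frac{1}{291} - 75\right) = 23 \left(- \frac{21826}{291}\right) = - \frac{501998}{291} \approx -1725.1$)
$U = \frac{501998}{291}$ ($U = \left(-1\right) \left(- \frac{501998}{291}\right) = \frac{501998}{291} \approx 1725.1$)
$B = - \frac{23411}{18235}$ ($B = \frac{-28713 + 5302}{18328 - 93} = - \frac{23411}{18235} \approx -1.2838$)
$\frac{1}{U + B} = \frac{1}{\frac{501998}{291} - \frac{23411}{18235}} = \frac{1}{\frac{9147120929}{5306385}} = \frac{5306385}{9147120929}$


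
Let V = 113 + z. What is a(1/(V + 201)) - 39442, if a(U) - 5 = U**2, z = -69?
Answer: -2367205924/60025 ≈ -39437.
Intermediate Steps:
V = 44 (V = 113 - 69 = 44)
a(U) = 5 + U**2
a(1/(V + 201)) - 39442 = (5 + (1/(44 + 201))**2) - 39442 = (5 + (1/245)**2) - 39442 = (5 + 1/60025) - 39442 = 300126/60025 - 39442 = -2367205924/60025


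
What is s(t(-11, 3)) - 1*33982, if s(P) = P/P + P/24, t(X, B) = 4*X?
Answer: -203897/6 ≈ -33983.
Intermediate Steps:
s(P) = 1 + P/24 (s(P) = 1 + P*(1/24) = 1 + P/24)
s(t(-11, 3)) - 1*33982 = (1 + (4*(-11))/24) - 1*33982 = (1 + (1/24)*(-44)) - 33982 = (1 - 11/6) - 33982 = -⅚ - 33982 = -203897/6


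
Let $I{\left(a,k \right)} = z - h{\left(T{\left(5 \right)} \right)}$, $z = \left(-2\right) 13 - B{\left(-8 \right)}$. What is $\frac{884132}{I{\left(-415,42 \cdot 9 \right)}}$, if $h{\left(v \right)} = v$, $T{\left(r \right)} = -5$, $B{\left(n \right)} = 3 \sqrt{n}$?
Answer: $- \frac{6188924}{171} + \frac{1768264 i \sqrt{2}}{171} \approx -36193.0 + 14624.0 i$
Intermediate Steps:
$z = -26 - 6 i \sqrt{2}$ ($z = \left(-2\right) 13 - 3 \sqrt{-8} = -26 - 3 \cdot 2 i \sqrt{2} = -26 - 6 i \sqrt{2} \approx -26.0 - 8.4853 i$)
$I{\left(a,k \right)} = -21 - 6 i \sqrt{2}$ ($I{\left(a,k \right)} = \left(-26 - 6 i \sqrt{2}\right) - -5 = \left(-26 - 6 i \sqrt{2}\right) + 5 = -21 - 6 i \sqrt{2}$)
$\frac{884132}{I{\left(-415,42 \cdot 9 \right)}} = \frac{884132}{-21 - 6 i \sqrt{2}}$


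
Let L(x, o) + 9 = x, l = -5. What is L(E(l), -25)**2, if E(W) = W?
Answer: 196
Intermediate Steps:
L(x, o) = -9 + x
L(E(l), -25)**2 = (-9 - 5)**2 = (-14)**2 = 196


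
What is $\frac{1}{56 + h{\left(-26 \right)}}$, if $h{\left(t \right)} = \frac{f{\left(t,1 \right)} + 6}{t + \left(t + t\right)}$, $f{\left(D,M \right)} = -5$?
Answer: $\frac{78}{4367} \approx 0.017861$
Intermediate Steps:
$h{\left(t \right)} = \frac{1}{3 t}$ ($h{\left(t \right)} = \frac{-5 + 6}{t + \left(t + t\right)} = 1 \frac{1}{t + 2 t} = 1 \frac{1}{3 t} = \frac{1}{3 t}$)
$\frac{1}{56 + h{\left(-26 \right)}} = \frac{1}{56 + \frac{1}{3 \left(-26\right)}} = \frac{1}{56 + \frac{1}{3} \left(- \frac{1}{26}\right)} = \frac{1}{56 - \frac{1}{78}} = \frac{1}{\frac{4367}{78}} = \frac{78}{4367}$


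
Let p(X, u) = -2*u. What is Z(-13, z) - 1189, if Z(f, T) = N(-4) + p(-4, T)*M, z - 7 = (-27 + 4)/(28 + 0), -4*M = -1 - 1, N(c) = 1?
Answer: -33437/28 ≈ -1194.2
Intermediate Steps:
M = ½ (M = -(-1 - 1)/4 = -¼*(-2) = ½ ≈ 0.50000)
z = 173/28 (z = 7 + (-27 + 4)/(28 + 0) = 7 - 23/28 = 173/28 ≈ 6.1786)
Z(f, T) = 1 - T (Z(f, T) = 1 - 2*T*(½) = 1 - T)
Z(-13, z) - 1189 = (1 - 1*173/28) - 1189 = (1 - 173/28) - 1189 = -145/28 - 1189 = -33437/28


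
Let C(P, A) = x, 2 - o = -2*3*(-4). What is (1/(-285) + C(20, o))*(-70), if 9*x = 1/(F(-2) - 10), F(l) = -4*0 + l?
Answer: 917/1026 ≈ 0.89376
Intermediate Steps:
F(l) = l (F(l) = 0 + l = l)
o = -22 (o = 2 - (-2*3)*(-4) = 2 - (-6)*(-4) = 2 - 1*24 = 2 - 24 = -22)
x = -1/108 (x = 1/(9*(-2 - 10)) = (1/9)/(-12) = (1/9)*(-1/12) = -1/108 ≈ -0.0092593)
C(P, A) = -1/108
(1/(-285) + C(20, o))*(-70) = (1/(-285) - 1/108)*(-70) = (-1/285 - 1/108)*(-70) = -131/10260*(-70) = 917/1026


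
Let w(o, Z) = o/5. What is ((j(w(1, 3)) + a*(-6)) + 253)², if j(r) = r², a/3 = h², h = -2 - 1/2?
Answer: 49378729/2500 ≈ 19752.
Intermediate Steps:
w(o, Z) = o/5 (w(o, Z) = o*(⅕) = o/5)
h = -5/2 (h = -2 - 1*½ = -2 - ½ = -5/2 ≈ -2.5000)
a = 75/4 (a = 3*(-5/2)² = 3*(25/4) = 75/4 ≈ 18.750)
((j(w(1, 3)) + a*(-6)) + 253)² = ((((⅕)*1)² + (75/4)*(-6)) + 253)² = (((⅕)² - 225/2) + 253)² = ((1/25 - 225/2) + 253)² = (-5623/50 + 253)² = (7027/50)² = 49378729/2500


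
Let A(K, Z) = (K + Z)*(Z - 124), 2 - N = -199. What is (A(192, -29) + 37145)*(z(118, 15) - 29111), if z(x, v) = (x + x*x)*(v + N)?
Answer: 36666347966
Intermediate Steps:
N = 201 (N = 2 - 1*(-199) = 2 + 199 = 201)
A(K, Z) = (-124 + Z)*(K + Z) (A(K, Z) = (K + Z)*(-124 + Z) = (-124 + Z)*(K + Z))
z(x, v) = (201 + v)*(x + x²) (z(x, v) = (x + x*x)*(v + 201) = (x + x²)*(201 + v) = (201 + v)*(x + x²))
(A(192, -29) + 37145)*(z(118, 15) - 29111) = (((-29)² - 124*192 - 124*(-29) + 192*(-29)) + 37145)*(118*(201 + 15 + 201*118 + 15*118) - 29111) = ((841 - 23808 + 3596 - 5568) + 37145)*(118*(201 + 15 + 23718 + 1770) - 29111) = (-24939 + 37145)*(118*25704 - 29111) = 12206*(3033072 - 29111) = 12206*3003961 = 36666347966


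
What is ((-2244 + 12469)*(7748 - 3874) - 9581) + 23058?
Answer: 39625127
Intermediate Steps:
((-2244 + 12469)*(7748 - 3874) - 9581) + 23058 = (10225*3874 - 9581) + 23058 = (39611650 - 9581) + 23058 = 39602069 + 23058 = 39625127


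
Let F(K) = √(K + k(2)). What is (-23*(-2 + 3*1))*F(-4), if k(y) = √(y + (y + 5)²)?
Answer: -23*√(-4 + √51) ≈ -40.765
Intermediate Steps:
k(y) = √(y + (5 + y)²)
F(K) = √(K + √51) (F(K) = √(K + √(2 + (5 + 2)²)) = √(K + √(2 + 7²)) = √(K + √(2 + 49)) = √(K + √51))
(-23*(-2 + 3*1))*F(-4) = (-23*(-2 + 3*1))*√(-4 + √51) = (-23*(-2 + 3))*√(-4 + √51) = (-23*1)*√(-4 + √51) = -23*√(-4 + √51)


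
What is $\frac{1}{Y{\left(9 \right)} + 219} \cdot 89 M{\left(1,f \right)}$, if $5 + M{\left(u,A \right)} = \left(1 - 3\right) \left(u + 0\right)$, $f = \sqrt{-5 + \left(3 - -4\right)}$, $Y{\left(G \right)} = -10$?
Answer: $- \frac{623}{209} \approx -2.9809$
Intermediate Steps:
$f = \sqrt{2}$ ($f = \sqrt{-5 + \left(3 + 4\right)} = \sqrt{-5 + 7} = \sqrt{2} \approx 1.4142$)
$M{\left(u,A \right)} = -5 - 2 u$ ($M{\left(u,A \right)} = -5 + \left(1 - 3\right) \left(u + 0\right) = -5 - 2 u$)
$\frac{1}{Y{\left(9 \right)} + 219} \cdot 89 M{\left(1,f \right)} = \frac{1}{-10 + 219} \cdot 89 \left(-5 - 2\right) = \frac{1}{209} \cdot 89 \left(-5 - 2\right) = \frac{1}{209} \cdot 89 \left(-7\right) = \frac{89}{209} \left(-7\right) = - \frac{623}{209}$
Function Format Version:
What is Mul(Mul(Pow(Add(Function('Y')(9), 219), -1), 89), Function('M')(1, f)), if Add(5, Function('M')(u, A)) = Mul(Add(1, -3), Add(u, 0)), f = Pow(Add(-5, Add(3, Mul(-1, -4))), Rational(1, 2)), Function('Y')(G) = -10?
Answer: Rational(-623, 209) ≈ -2.9809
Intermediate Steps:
f = Pow(2, Rational(1, 2)) (f = Pow(Add(-5, Add(3, 4)), Rational(1, 2)) = Pow(Add(-5, 7), Rational(1, 2)) = Pow(2, Rational(1, 2)) ≈ 1.4142)
Function('M')(u, A) = Add(-5, Mul(-2, u)) (Function('M')(u, A) = Add(-5, Mul(Add(1, -3), Add(u, 0))) = Add(-5, Mul(-2, u)))
Mul(Mul(Pow(Add(Function('Y')(9), 219), -1), 89), Function('M')(1, f)) = Mul(Mul(Pow(Add(-10, 219), -1), 89), Add(-5, Mul(-2, 1))) = Mul(Mul(Pow(209, -1), 89), Add(-5, -2)) = Mul(Mul(Rational(1, 209), 89), -7) = Mul(Rational(89, 209), -7) = Rational(-623, 209)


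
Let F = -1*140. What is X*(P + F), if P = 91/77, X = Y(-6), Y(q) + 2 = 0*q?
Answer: 3054/11 ≈ 277.64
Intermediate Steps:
Y(q) = -2 (Y(q) = -2 + 0*q = -2 + 0 = -2)
X = -2
F = -140
P = 13/11 (P = 91*(1/77) = 13/11 ≈ 1.1818)
X*(P + F) = -2*(13/11 - 140) = -2*(-1527/11) = 3054/11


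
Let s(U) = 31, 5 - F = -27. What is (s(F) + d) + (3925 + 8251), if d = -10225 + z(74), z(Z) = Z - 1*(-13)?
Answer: 2069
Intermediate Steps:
F = 32 (F = 5 - 1*(-27) = 5 + 27 = 32)
z(Z) = 13 + Z (z(Z) = Z + 13 = 13 + Z)
d = -10138 (d = -10225 + (13 + 74) = -10225 + 87 = -10138)
(s(F) + d) + (3925 + 8251) = (31 - 10138) + (3925 + 8251) = -10107 + 12176 = 2069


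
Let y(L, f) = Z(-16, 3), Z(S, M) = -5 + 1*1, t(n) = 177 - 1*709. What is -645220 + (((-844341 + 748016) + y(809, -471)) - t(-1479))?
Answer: -741017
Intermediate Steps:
t(n) = -532 (t(n) = 177 - 709 = -532)
Z(S, M) = -4 (Z(S, M) = -5 + 1 = -4)
y(L, f) = -4
-645220 + (((-844341 + 748016) + y(809, -471)) - t(-1479)) = -645220 + (((-844341 + 748016) - 4) - 1*(-532)) = -645220 + ((-96325 - 4) + 532) = -645220 + (-96329 + 532) = -645220 - 95797 = -741017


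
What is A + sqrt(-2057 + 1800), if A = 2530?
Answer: 2530 + I*sqrt(257) ≈ 2530.0 + 16.031*I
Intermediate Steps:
A + sqrt(-2057 + 1800) = 2530 + sqrt(-2057 + 1800) = 2530 + sqrt(-257) = 2530 + I*sqrt(257)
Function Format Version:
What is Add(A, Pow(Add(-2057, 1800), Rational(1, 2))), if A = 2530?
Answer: Add(2530, Mul(I, Pow(257, Rational(1, 2)))) ≈ Add(2530.0, Mul(16.031, I))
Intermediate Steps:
Add(A, Pow(Add(-2057, 1800), Rational(1, 2))) = Add(2530, Pow(Add(-2057, 1800), Rational(1, 2))) = Add(2530, Pow(-257, Rational(1, 2))) = Add(2530, Mul(I, Pow(257, Rational(1, 2))))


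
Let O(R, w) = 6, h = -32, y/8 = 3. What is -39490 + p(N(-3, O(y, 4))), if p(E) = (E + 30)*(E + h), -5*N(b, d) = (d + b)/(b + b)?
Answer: -4045019/100 ≈ -40450.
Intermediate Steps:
y = 24 (y = 8*3 = 24)
N(b, d) = -(b + d)/(10*b) (N(b, d) = -(d + b)/(5*(b + b)) = -(b + d)/(5*(2*b)) = -(b + d)*1/(2*b)/5 = -(b + d)/(10*b))
p(E) = (-32 + E)*(30 + E) (p(E) = (E + 30)*(E - 32) = (30 + E)*(-32 + E) = (-32 + E)*(30 + E))
-39490 + p(N(-3, O(y, 4))) = -39490 + (-960 + ((⅒)*(-1*(-3) - 1*6)/(-3))² - (-1*(-3) - 1*6)/(5*(-3))) = -39490 + (-960 + ((⅒)*(-⅓)*(3 - 6))² - (-1)*(3 - 6)/(5*3)) = -39490 + (-960 + ((⅒)*(-⅓)*(-3))² - (-1)*(-3)/(5*3)) = -39490 + (-960 + (⅒)² - 2*⅒) = -39490 + (-960 + 1/100 - ⅕) = -39490 - 96019/100 = -4045019/100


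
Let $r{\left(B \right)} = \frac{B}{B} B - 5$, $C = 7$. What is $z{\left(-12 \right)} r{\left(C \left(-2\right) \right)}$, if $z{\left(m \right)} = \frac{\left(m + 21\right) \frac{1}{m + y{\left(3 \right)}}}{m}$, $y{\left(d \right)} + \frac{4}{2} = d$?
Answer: $- \frac{57}{44} \approx -1.2955$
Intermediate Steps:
$y{\left(d \right)} = -2 + d$
$r{\left(B \right)} = -5 + B$ ($r{\left(B \right)} = 1 B - 5 = B - 5 = -5 + B$)
$z{\left(m \right)} = \frac{21 + m}{m \left(1 + m\right)}$ ($z{\left(m \right)} = \frac{\left(m + 21\right) \frac{1}{m + \left(-2 + 3\right)}}{m} = \frac{\left(21 + m\right) \frac{1}{m + 1}}{m} = \frac{\left(21 + m\right) \frac{1}{1 + m}}{m} = \frac{\frac{1}{1 + m} \left(21 + m\right)}{m} = \frac{21 + m}{m \left(1 + m\right)}$)
$z{\left(-12 \right)} r{\left(C \left(-2\right) \right)} = \frac{21 - 12}{\left(-12\right) \left(1 - 12\right)} \left(-5 + 7 \left(-2\right)\right) = \left(- \frac{1}{12}\right) \frac{1}{-11} \cdot 9 \left(-5 - 14\right) = \left(- \frac{1}{12}\right) \left(- \frac{1}{11}\right) 9 \left(-19\right) = \frac{3}{44} \left(-19\right) = - \frac{57}{44}$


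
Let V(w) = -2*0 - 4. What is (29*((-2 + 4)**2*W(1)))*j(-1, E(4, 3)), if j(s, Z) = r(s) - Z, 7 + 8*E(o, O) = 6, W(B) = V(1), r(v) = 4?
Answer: -1914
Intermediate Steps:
V(w) = -4 (V(w) = 0 - 4 = -4)
W(B) = -4
E(o, O) = -1/8 (E(o, O) = -7/8 + (1/8)*6 = -7/8 + 3/4 = -1/8)
j(s, Z) = 4 - Z
(29*((-2 + 4)**2*W(1)))*j(-1, E(4, 3)) = (29*((-2 + 4)**2*(-4)))*(4 - 1*(-1/8)) = (29*(2**2*(-4)))*(4 + 1/8) = (29*(4*(-4)))*(33/8) = (29*(-16))*(33/8) = -464*33/8 = -1914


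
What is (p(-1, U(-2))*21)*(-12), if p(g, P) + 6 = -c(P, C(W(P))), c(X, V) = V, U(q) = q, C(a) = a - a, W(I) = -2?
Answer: 1512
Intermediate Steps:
C(a) = 0
p(g, P) = -6 (p(g, P) = -6 - 1*0 = -6 + 0 = -6)
(p(-1, U(-2))*21)*(-12) = -6*21*(-12) = -126*(-12) = 1512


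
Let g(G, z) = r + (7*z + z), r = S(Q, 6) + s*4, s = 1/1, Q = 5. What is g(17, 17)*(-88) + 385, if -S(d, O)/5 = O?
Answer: -9295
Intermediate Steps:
S(d, O) = -5*O
s = 1
r = -26 (r = -5*6 + 1*4 = -30 + 4 = -26)
g(G, z) = -26 + 8*z (g(G, z) = -26 + (7*z + z) = -26 + 8*z)
g(17, 17)*(-88) + 385 = (-26 + 8*17)*(-88) + 385 = (-26 + 136)*(-88) + 385 = 110*(-88) + 385 = -9680 + 385 = -9295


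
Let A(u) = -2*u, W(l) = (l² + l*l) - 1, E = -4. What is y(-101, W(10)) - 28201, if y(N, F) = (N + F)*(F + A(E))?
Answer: -7915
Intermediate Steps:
W(l) = -1 + 2*l² (W(l) = (l² + l²) - 1 = 2*l² - 1 = -1 + 2*l²)
y(N, F) = (8 + F)*(F + N) (y(N, F) = (N + F)*(F - 2*(-4)) = (F + N)*(F + 8) = (F + N)*(8 + F) = (8 + F)*(F + N))
y(-101, W(10)) - 28201 = ((-1 + 2*10²)² + 8*(-1 + 2*10²) + 8*(-101) + (-1 + 2*10²)*(-101)) - 28201 = ((-1 + 2*100)² + 8*(-1 + 2*100) - 808 + (-1 + 2*100)*(-101)) - 28201 = ((-1 + 200)² + 8*(-1 + 200) - 808 + (-1 + 200)*(-101)) - 28201 = (199² + 8*199 - 808 + 199*(-101)) - 28201 = (39601 + 1592 - 808 - 20099) - 28201 = 20286 - 28201 = -7915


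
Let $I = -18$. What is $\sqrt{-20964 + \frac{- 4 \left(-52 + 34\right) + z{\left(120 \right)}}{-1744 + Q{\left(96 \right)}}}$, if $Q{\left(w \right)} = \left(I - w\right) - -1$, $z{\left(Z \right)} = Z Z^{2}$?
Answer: $\frac{6 i \sqrt{233031835}}{619} \approx 147.97 i$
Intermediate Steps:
$z{\left(Z \right)} = Z^{3}$
$Q{\left(w \right)} = -17 - w$ ($Q{\left(w \right)} = \left(-18 - w\right) - -1 = \left(-18 - w\right) + 1 = -17 - w$)
$\sqrt{-20964 + \frac{- 4 \left(-52 + 34\right) + z{\left(120 \right)}}{-1744 + Q{\left(96 \right)}}} = \sqrt{-20964 + \frac{- 4 \left(-52 + 34\right) + 120^{3}}{-1744 - 113}} = \sqrt{-20964 + \frac{\left(-4\right) \left(-18\right) + 1728000}{-1744 - 113}} = \sqrt{-20964 + \frac{72 + 1728000}{-1744 - 113}} = \sqrt{-20964 + \frac{1728072}{-1857}} = \sqrt{-20964 + 1728072 \left(- \frac{1}{1857}\right)} = \sqrt{-20964 - \frac{576024}{619}} = \sqrt{- \frac{13552740}{619}} = \frac{6 i \sqrt{233031835}}{619}$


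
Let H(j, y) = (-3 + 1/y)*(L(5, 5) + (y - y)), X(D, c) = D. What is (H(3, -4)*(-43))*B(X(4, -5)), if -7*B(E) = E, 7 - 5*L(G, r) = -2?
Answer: -5031/35 ≈ -143.74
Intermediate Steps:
L(G, r) = 9/5 (L(G, r) = 7/5 - 1/5*(-2) = 7/5 + 2/5 = 9/5)
B(E) = -E/7
H(j, y) = -27/5 + 9/(5*y) (H(j, y) = (-3 + 1/y)*(9/5 + (y - y)) = (-3 + 1/y)*(9/5 + 0) = (-3 + 1/y)*(9/5) = -27/5 + 9/(5*y))
(H(3, -4)*(-43))*B(X(4, -5)) = (((9/5)*(1 - 3*(-4))/(-4))*(-43))*(-1/7*4) = (((9/5)*(-1/4)*(1 + 12))*(-43))*(-4/7) = (((9/5)*(-1/4)*13)*(-43))*(-4/7) = -117/20*(-43)*(-4/7) = (5031/20)*(-4/7) = -5031/35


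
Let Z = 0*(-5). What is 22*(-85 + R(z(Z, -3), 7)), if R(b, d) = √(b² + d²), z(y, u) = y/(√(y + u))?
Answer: -1716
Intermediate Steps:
Z = 0
z(y, u) = y/√(u + y) (z(y, u) = y/(√(u + y)) = y/√(u + y))
22*(-85 + R(z(Z, -3), 7)) = 22*(-85 + √((0/√(-3 + 0))² + 7²)) = 22*(-85 + √((0/√(-3))² + 49)) = 22*(-85 + √((0*(-I*√3/3))² + 49)) = 22*(-85 + √(0² + 49)) = 22*(-85 + √(0 + 49)) = 22*(-85 + √49) = 22*(-85 + 7) = 22*(-78) = -1716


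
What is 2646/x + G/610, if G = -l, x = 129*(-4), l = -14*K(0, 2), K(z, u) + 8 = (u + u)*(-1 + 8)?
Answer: -24493/5246 ≈ -4.6689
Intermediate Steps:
K(z, u) = -8 + 14*u (K(z, u) = -8 + (u + u)*(-1 + 8) = -8 + (2*u)*7 = -8 + 14*u)
l = -280 (l = -14*(-8 + 14*2) = -14*(-8 + 28) = -14*20 = -280)
x = -516
G = 280 (G = -1*(-280) = 280)
2646/x + G/610 = 2646/(-516) + 280/610 = 2646*(-1/516) + 280*(1/610) = -441/86 + 28/61 = -24493/5246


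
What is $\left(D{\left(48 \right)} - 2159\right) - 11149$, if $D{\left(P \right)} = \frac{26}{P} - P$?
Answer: $- \frac{320531}{24} \approx -13355.0$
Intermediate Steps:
$D{\left(P \right)} = - P + \frac{26}{P}$
$\left(D{\left(48 \right)} - 2159\right) - 11149 = \left(\left(\left(-1\right) 48 + \frac{26}{48}\right) - 2159\right) - 11149 = \left(\left(-48 + 26 \cdot \frac{1}{48}\right) - 2159\right) - 11149 = \left(\left(-48 + \frac{13}{24}\right) - 2159\right) - 11149 = \left(- \frac{1139}{24} - 2159\right) - 11149 = - \frac{52955}{24} - 11149 = - \frac{320531}{24}$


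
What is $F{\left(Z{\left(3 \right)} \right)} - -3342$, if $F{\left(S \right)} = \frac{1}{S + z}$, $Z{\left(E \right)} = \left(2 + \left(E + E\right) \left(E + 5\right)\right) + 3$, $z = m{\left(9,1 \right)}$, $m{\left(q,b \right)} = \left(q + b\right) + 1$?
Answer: $\frac{213889}{64} \approx 3342.0$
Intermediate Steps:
$m{\left(q,b \right)} = 1 + b + q$ ($m{\left(q,b \right)} = \left(b + q\right) + 1 = 1 + b + q$)
$z = 11$ ($z = 1 + 1 + 9 = 11$)
$Z{\left(E \right)} = 5 + 2 E \left(5 + E\right)$ ($Z{\left(E \right)} = \left(2 + 2 E \left(5 + E\right)\right) + 3 = 5 + 2 E \left(5 + E\right)$)
$F{\left(S \right)} = \frac{1}{11 + S}$ ($F{\left(S \right)} = \frac{1}{S + 11} = \frac{1}{11 + S}$)
$F{\left(Z{\left(3 \right)} \right)} - -3342 = \frac{1}{11 + \left(5 + 2 \cdot 3^{2} + 10 \cdot 3\right)} - -3342 = \frac{1}{11 + \left(5 + 2 \cdot 9 + 30\right)} + 3342 = \frac{1}{11 + \left(5 + 18 + 30\right)} + 3342 = \frac{1}{11 + 53} + 3342 = \frac{1}{64} + 3342 = \frac{213889}{64}$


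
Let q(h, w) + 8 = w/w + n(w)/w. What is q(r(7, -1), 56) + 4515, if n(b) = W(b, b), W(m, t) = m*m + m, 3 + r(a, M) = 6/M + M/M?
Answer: 4565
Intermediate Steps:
r(a, M) = -2 + 6/M (r(a, M) = -3 + (6/M + M/M) = -3 + (6/M + 1) = -3 + (1 + 6/M) = -2 + 6/M)
W(m, t) = m + m² (W(m, t) = m² + m = m + m²)
n(b) = b*(1 + b)
q(h, w) = -6 + w (q(h, w) = -8 + (w/w + (w*(1 + w))/w) = -8 + (1 + (1 + w)) = -8 + (2 + w) = -6 + w)
q(r(7, -1), 56) + 4515 = (-6 + 56) + 4515 = 50 + 4515 = 4565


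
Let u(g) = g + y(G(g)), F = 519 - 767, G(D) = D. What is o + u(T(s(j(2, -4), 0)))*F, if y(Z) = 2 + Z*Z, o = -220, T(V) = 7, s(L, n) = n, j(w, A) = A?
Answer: -14604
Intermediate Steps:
F = -248
y(Z) = 2 + Z²
u(g) = 2 + g + g² (u(g) = g + (2 + g²) = 2 + g + g²)
o + u(T(s(j(2, -4), 0)))*F = -220 + (2 + 7 + 7²)*(-248) = -220 + (2 + 7 + 49)*(-248) = -220 + 58*(-248) = -220 - 14384 = -14604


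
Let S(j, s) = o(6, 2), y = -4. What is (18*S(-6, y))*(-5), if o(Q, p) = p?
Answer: -180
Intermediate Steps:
S(j, s) = 2
(18*S(-6, y))*(-5) = (18*2)*(-5) = 36*(-5) = -180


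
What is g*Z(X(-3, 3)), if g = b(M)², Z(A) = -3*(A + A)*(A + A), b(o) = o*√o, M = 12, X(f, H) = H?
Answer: -186624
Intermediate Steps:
b(o) = o^(3/2)
Z(A) = -12*A² (Z(A) = -3*2*A*2*A = -12*A²)
g = 1728 (g = (12^(3/2))² = (24*√3)² = 1728)
g*Z(X(-3, 3)) = 1728*(-12*3²) = 1728*(-12*9) = 1728*(-108) = -186624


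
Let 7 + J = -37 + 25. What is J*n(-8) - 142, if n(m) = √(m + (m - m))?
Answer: -142 - 38*I*√2 ≈ -142.0 - 53.74*I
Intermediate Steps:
J = -19 (J = -7 + (-37 + 25) = -7 - 12 = -19)
n(m) = √m (n(m) = √(m + 0) = √m)
J*n(-8) - 142 = -38*I*√2 - 142 = -142 - 38*I*√2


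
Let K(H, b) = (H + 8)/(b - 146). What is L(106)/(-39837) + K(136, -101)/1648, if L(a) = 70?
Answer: -305629/144784731 ≈ -0.0021109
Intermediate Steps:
K(H, b) = (8 + H)/(-146 + b)
L(106)/(-39837) + K(136, -101)/1648 = 70/(-39837) + ((8 + 136)/(-146 - 101))/1648 = 70*(-1/39837) + (144/(-247))*(1/1648) = -10/5691 - 1/247*144*(1/1648) = -10/5691 - 144/247*1/1648 = -10/5691 - 9/25441 = -305629/144784731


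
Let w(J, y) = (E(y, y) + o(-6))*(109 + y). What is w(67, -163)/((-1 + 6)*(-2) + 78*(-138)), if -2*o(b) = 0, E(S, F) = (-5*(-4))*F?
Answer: -88020/5387 ≈ -16.339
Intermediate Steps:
E(S, F) = 20*F
o(b) = 0 (o(b) = -1/2*0 = 0)
w(J, y) = 20*y*(109 + y) (w(J, y) = (20*y + 0)*(109 + y) = (20*y)*(109 + y) = 20*y*(109 + y))
w(67, -163)/((-1 + 6)*(-2) + 78*(-138)) = (20*(-163)*(109 - 163))/((-1 + 6)*(-2) + 78*(-138)) = (20*(-163)*(-54))/(5*(-2) - 10764) = 176040/(-10 - 10764) = 176040/(-10774) = 176040*(-1/10774) = -88020/5387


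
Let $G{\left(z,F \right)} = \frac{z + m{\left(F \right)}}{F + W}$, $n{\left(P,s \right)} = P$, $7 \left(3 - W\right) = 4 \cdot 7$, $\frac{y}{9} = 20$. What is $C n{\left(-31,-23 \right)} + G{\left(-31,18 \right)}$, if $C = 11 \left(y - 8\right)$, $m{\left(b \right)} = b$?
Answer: $- \frac{997097}{17} \approx -58653.0$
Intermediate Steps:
$y = 180$ ($y = 9 \cdot 20 = 180$)
$W = -1$ ($W = 3 - \frac{4 \cdot 7}{7} = 3 - 4 = -1$)
$C = 1892$ ($C = 11 \left(180 - 8\right) = 11 \cdot 172 = 1892$)
$G{\left(z,F \right)} = \frac{F + z}{-1 + F}$ ($G{\left(z,F \right)} = \frac{z + F}{F - 1} = \frac{F + z}{-1 + F}$)
$C n{\left(-31,-23 \right)} + G{\left(-31,18 \right)} = 1892 \left(-31\right) + \frac{18 - 31}{-1 + 18} = -58652 + \frac{1}{17} \left(-13\right) = -58652 - \frac{13}{17} = - \frac{997097}{17}$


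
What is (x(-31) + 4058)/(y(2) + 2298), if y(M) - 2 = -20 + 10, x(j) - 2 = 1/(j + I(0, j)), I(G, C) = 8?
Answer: 93379/52670 ≈ 1.7729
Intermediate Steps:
x(j) = 2 + 1/(8 + j) (x(j) = 2 + 1/(j + 8) = 2 + 1/(8 + j))
y(M) = -8 (y(M) = 2 + (-20 + 10) = 2 - 10 = -8)
(x(-31) + 4058)/(y(2) + 2298) = ((17 + 2*(-31))/(8 - 31) + 4058)/(-8 + 2298) = ((17 - 62)/(-23) + 4058)/2290 = (-1/23*(-45) + 4058)*(1/2290) = (45/23 + 4058)*(1/2290) = (93379/23)*(1/2290) = 93379/52670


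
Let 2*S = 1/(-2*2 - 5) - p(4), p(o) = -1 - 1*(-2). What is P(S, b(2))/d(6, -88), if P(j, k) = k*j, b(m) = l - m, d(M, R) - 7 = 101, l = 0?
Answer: 5/486 ≈ 0.010288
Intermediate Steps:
d(M, R) = 108 (d(M, R) = 7 + 101 = 108)
p(o) = 1 (p(o) = -1 + 2 = 1)
b(m) = -m (b(m) = 0 - m = -m)
S = -5/9 (S = (1/(-2*2 - 5) - 1*1)/2 = (1/(-4 - 5) - 1)/2 = (1/(-9) - 1)/2 = (-1/9 - 1)/2 = (1/2)*(-10/9) = -5/9 ≈ -0.55556)
P(j, k) = j*k
P(S, b(2))/d(6, -88) = -(-5)*2/9/108 = -5/9*(-2)*(1/108) = (10/9)*(1/108) = 5/486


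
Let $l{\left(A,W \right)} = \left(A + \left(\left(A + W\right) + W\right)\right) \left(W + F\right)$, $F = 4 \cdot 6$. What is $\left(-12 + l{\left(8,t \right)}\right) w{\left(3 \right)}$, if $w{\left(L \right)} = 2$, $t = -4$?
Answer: $296$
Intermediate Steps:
$F = 24$
$l{\left(A,W \right)} = \left(24 + W\right) \left(2 A + 2 W\right)$ ($l{\left(A,W \right)} = \left(A + \left(\left(A + W\right) + W\right)\right) \left(W + 24\right) = \left(A + \left(A + 2 W\right)\right) \left(24 + W\right) = \left(2 A + 2 W\right) \left(24 + W\right) = \left(24 + W\right) \left(2 A + 2 W\right)$)
$\left(-12 + l{\left(8,t \right)}\right) w{\left(3 \right)} = \left(-12 + \left(2 \left(-4\right)^{2} + 48 \cdot 8 + 48 \left(-4\right) + 2 \cdot 8 \left(-4\right)\right)\right) 2 = \left(-12 + \left(2 \cdot 16 + 384 - 192 - 64\right)\right) 2 = \left(-12 + \left(32 + 384 - 192 - 64\right)\right) 2 = \left(-12 + 160\right) 2 = 148 \cdot 2 = 296$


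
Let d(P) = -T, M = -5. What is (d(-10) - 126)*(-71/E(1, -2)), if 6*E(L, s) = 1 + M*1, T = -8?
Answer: -12567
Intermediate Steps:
E(L, s) = -⅔ (E(L, s) = (1 - 5*1)/6 = (1 - 5)/6 = (⅙)*(-4) = -⅔)
d(P) = 8 (d(P) = -1*(-8) = 8)
(d(-10) - 126)*(-71/E(1, -2)) = (8 - 126)*(-71/(-⅔)) = -(-8378)*(-3)/2 = -118*213/2 = -12567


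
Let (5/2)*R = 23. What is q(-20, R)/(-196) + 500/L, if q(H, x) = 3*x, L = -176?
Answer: -32143/10780 ≈ -2.9817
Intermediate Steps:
R = 46/5 (R = (⅖)*23 = 46/5 ≈ 9.2000)
q(-20, R)/(-196) + 500/L = (3*(46/5))/(-196) + 500/(-176) = (138/5)*(-1/196) + 500*(-1/176) = -69/490 - 125/44 = -32143/10780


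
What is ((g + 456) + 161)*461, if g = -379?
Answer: 109718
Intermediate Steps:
((g + 456) + 161)*461 = ((-379 + 456) + 161)*461 = (77 + 161)*461 = 238*461 = 109718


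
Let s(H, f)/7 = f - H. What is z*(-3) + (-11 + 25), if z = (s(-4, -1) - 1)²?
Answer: -1186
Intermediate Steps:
s(H, f) = -7*H + 7*f (s(H, f) = 7*(f - H) = -7*H + 7*f)
z = 400 (z = ((-7*(-4) + 7*(-1)) - 1)² = ((28 - 7) - 1)² = (21 - 1)² = 20² = 400)
z*(-3) + (-11 + 25) = 400*(-3) + (-11 + 25) = -1200 + 14 = -1186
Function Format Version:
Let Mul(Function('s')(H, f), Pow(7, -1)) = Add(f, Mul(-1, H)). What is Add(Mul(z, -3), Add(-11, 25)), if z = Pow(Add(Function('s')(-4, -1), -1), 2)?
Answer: -1186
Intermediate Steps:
Function('s')(H, f) = Add(Mul(-7, H), Mul(7, f)) (Function('s')(H, f) = Mul(7, Add(f, Mul(-1, H))) = Add(Mul(-7, H), Mul(7, f)))
z = 400 (z = Pow(Add(Add(Mul(-7, -4), Mul(7, -1)), -1), 2) = Pow(Add(Add(28, -7), -1), 2) = Pow(Add(21, -1), 2) = Pow(20, 2) = 400)
Add(Mul(z, -3), Add(-11, 25)) = Add(Mul(400, -3), Add(-11, 25)) = Add(-1200, 14) = -1186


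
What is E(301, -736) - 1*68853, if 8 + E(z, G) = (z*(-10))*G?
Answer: 2146499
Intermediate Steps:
E(z, G) = -8 - 10*G*z (E(z, G) = -8 + (z*(-10))*G = -8 + (-10*z)*G = -8 - 10*G*z)
E(301, -736) - 1*68853 = (-8 - 10*(-736)*301) - 1*68853 = (-8 + 2215360) - 68853 = 2215352 - 68853 = 2146499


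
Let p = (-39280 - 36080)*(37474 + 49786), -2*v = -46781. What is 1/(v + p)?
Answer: -2/13151780419 ≈ -1.5207e-10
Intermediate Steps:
v = 46781/2 (v = -1/2*(-46781) = 46781/2 ≈ 23391.)
p = -6575913600 (p = -75360*87260 = -6575913600)
1/(v + p) = 1/(46781/2 - 6575913600) = 1/(-13151780419/2) = -2/13151780419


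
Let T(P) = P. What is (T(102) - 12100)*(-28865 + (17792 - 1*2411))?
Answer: 161781032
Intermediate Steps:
(T(102) - 12100)*(-28865 + (17792 - 1*2411)) = (102 - 12100)*(-28865 + (17792 - 1*2411)) = -11998*(-28865 + (17792 - 2411)) = -11998*(-28865 + 15381) = -11998*(-13484) = 161781032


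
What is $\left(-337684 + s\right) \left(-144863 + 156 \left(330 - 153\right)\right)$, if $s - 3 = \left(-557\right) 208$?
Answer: $53177666787$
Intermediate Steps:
$s = -115853$ ($s = 3 - 115856 = -115853$)
$\left(-337684 + s\right) \left(-144863 + 156 \left(330 - 153\right)\right) = \left(-337684 - 115853\right) \left(-144863 + 156 \left(330 - 153\right)\right) = - 453537 \left(-144863 + 156 \cdot 177\right) = - 453537 \left(-144863 + 27612\right) = \left(-453537\right) \left(-117251\right) = 53177666787$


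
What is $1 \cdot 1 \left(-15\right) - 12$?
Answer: $-27$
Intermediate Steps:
$1 \cdot 1 \left(-15\right) - 12 = 1 \left(-15\right) - 12 = -15 - 12 = -27$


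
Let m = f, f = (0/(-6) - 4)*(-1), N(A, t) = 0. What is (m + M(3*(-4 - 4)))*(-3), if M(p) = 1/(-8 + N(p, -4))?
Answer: -93/8 ≈ -11.625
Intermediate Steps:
f = 4 (f = (0*(-⅙) - 4)*(-1) = (0 - 4)*(-1) = -4*(-1) = 4)
m = 4
M(p) = -⅛ (M(p) = 1/(-8 + 0) = 1/(-8) = -⅛)
(m + M(3*(-4 - 4)))*(-3) = (4 - ⅛)*(-3) = (31/8)*(-3) = -93/8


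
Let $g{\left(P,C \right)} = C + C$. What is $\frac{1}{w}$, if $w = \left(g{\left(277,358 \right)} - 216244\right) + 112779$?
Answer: $- \frac{1}{102749} \approx -9.7325 \cdot 10^{-6}$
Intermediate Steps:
$g{\left(P,C \right)} = 2 C$
$w = -102749$ ($w = \left(2 \cdot 358 - 216244\right) + 112779 = \left(716 - 216244\right) + 112779 = -215528 + 112779 = -102749$)
$\frac{1}{w} = \frac{1}{-102749} = - \frac{1}{102749}$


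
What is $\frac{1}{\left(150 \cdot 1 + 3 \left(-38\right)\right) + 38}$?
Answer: $\frac{1}{74} \approx 0.013514$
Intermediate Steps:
$\frac{1}{\left(150 \cdot 1 + 3 \left(-38\right)\right) + 38} = \frac{1}{\left(150 - 114\right) + 38} = \frac{1}{36 + 38} = \frac{1}{74}$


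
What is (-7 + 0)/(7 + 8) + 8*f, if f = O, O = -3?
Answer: -367/15 ≈ -24.467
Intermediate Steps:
f = -3
(-7 + 0)/(7 + 8) + 8*f = (-7 + 0)/(7 + 8) + 8*(-3) = -7/15 - 24 = -367/15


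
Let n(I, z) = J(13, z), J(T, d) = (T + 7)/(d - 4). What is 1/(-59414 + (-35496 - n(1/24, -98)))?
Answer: -51/4840400 ≈ -1.0536e-5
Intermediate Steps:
J(T, d) = (7 + T)/(-4 + d)
n(I, z) = 20/(-4 + z) (n(I, z) = (7 + 13)/(-4 + z) = 20/(-4 + z))
1/(-59414 + (-35496 - n(1/24, -98))) = 1/(-59414 + (-35496 - 20/(-4 - 98))) = 1/(-59414 + (-35496 - 20/(-102))) = 1/(-59414 + (-35496 - 20*(-1)/102)) = 1/(-59414 + (-35496 - 1*(-10/51))) = 1/(-59414 + (-35496 + 10/51)) = 1/(-59414 - 1810286/51) = 1/(-4840400/51) = -51/4840400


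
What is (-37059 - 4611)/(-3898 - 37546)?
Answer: 20835/20722 ≈ 1.0055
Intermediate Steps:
(-37059 - 4611)/(-3898 - 37546) = -41670/(-41444) = -41670*(-1/41444) = 20835/20722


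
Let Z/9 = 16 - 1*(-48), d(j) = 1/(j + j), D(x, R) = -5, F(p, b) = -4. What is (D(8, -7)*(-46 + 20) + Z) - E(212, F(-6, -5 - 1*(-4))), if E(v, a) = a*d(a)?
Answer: 1411/2 ≈ 705.50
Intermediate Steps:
d(j) = 1/(2*j)
E(v, a) = ½ (E(v, a) = a*(1/(2*a)) = ½)
Z = 576 (Z = 9*(16 - 1*(-48)) = 9*(16 + 48) = 9*64 = 576)
(D(8, -7)*(-46 + 20) + Z) - E(212, F(-6, -5 - 1*(-4))) = (-5*(-46 + 20) + 576) - 1*½ = (-5*(-26) + 576) - ½ = (130 + 576) - ½ = 706 - ½ = 1411/2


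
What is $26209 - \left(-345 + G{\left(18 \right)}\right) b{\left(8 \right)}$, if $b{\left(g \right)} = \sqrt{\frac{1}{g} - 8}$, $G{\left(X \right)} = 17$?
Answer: $26209 + 246 i \sqrt{14} \approx 26209.0 + 920.45 i$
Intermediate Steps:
$b{\left(g \right)} = \sqrt{-8 + \frac{1}{g}}$
$26209 - \left(-345 + G{\left(18 \right)}\right) b{\left(8 \right)} = 26209 - \left(-345 + 17\right) \sqrt{-8 + \frac{1}{8}} = 26209 - - 328 \sqrt{-8 + \frac{1}{8}} = 26209 - - 328 \sqrt{- \frac{63}{8}} = 26209 - - 328 \frac{3 i \sqrt{14}}{4} = 26209 - - 246 i \sqrt{14} = 26209 + 246 i \sqrt{14}$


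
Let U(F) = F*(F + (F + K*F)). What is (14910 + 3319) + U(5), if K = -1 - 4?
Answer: 18154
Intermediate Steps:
K = -5
U(F) = -3*F² (U(F) = F*(F + (F - 5*F)) = F*(F - 4*F) = F*(-3*F) = -3*F²)
(14910 + 3319) + U(5) = (14910 + 3319) - 3*5² = 18229 - 3*25 = 18229 - 75 = 18154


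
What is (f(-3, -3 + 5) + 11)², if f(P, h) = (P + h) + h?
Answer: 144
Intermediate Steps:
f(P, h) = P + 2*h
(f(-3, -3 + 5) + 11)² = ((-3 + 2*(-3 + 5)) + 11)² = ((-3 + 2*2) + 11)² = ((-3 + 4) + 11)² = (1 + 11)² = 12² = 144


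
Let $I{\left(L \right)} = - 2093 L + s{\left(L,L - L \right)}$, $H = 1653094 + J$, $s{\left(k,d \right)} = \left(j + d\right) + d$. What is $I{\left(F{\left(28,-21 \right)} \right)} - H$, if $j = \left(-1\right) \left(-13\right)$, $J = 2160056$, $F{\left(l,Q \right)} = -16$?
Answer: $-3779649$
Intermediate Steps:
$j = 13$
$s{\left(k,d \right)} = 13 + 2 d$ ($s{\left(k,d \right)} = \left(13 + d\right) + d = 13 + 2 d$)
$H = 3813150$ ($H = 1653094 + 2160056 = 3813150$)
$I{\left(L \right)} = 13 - 2093 L$ ($I{\left(L \right)} = - 2093 L + \left(13 + 2 \left(L - L\right)\right) = - 2093 L + \left(13 + 2 \cdot 0\right) = - 2093 L + \left(13 + 0\right) = - 2093 L + 13 = 13 - 2093 L$)
$I{\left(F{\left(28,-21 \right)} \right)} - H = \left(13 - -33488\right) - 3813150 = \left(13 + 33488\right) - 3813150 = 33501 - 3813150 = -3779649$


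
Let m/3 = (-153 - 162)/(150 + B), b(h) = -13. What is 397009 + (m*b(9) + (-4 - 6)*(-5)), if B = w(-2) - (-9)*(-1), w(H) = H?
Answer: 55203486/139 ≈ 3.9715e+5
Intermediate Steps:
B = -11 (B = -2 - (-9)*(-1) = -2 - 1*9 = -2 - 9 = -11)
m = -945/139 (m = 3*((-153 - 162)/(150 - 11)) = 3*(-315/139) = -945/139 ≈ -6.7986)
397009 + (m*b(9) + (-4 - 6)*(-5)) = 397009 + (-945/139*(-13) + (-4 - 6)*(-5)) = 397009 + (12285/139 - 10*(-5)) = 397009 + (12285/139 + 50) = 397009 + 19235/139 = 55203486/139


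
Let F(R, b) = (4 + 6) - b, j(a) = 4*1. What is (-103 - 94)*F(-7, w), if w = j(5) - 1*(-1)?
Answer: -985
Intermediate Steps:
j(a) = 4
w = 5 (w = 4 - 1*(-1) = 4 + 1 = 5)
F(R, b) = 10 - b
(-103 - 94)*F(-7, w) = (-103 - 94)*(10 - 1*5) = -197*(10 - 5) = -197*5 = -985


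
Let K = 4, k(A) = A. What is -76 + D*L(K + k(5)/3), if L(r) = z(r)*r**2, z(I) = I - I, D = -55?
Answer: -76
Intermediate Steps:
z(I) = 0
L(r) = 0 (L(r) = 0*r**2 = 0)
-76 + D*L(K + k(5)/3) = -76 - 55*0 = -76 + 0 = -76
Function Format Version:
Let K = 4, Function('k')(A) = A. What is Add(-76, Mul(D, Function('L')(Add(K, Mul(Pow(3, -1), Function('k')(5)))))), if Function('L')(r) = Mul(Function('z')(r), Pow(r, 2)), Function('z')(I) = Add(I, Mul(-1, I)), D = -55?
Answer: -76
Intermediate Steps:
Function('z')(I) = 0
Function('L')(r) = 0 (Function('L')(r) = Mul(0, Pow(r, 2)) = 0)
Add(-76, Mul(D, Function('L')(Add(K, Mul(Pow(3, -1), Function('k')(5)))))) = Add(-76, Mul(-55, 0)) = Add(-76, 0) = -76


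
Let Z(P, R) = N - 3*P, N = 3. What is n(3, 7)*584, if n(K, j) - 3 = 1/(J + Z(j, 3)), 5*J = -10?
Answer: 8614/5 ≈ 1722.8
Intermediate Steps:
J = -2 (J = (1/5)*(-10) = -2)
Z(P, R) = 3 - 3*P
n(K, j) = 3 + 1/(1 - 3*j) (n(K, j) = 3 + 1/(-2 + (3 - 3*j)) = 3 + 1/(1 - 3*j))
n(3, 7)*584 = ((-4 + 9*7)/(-1 + 3*7))*584 = ((-4 + 63)/(-1 + 21))*584 = (59/20)*584 = 8614/5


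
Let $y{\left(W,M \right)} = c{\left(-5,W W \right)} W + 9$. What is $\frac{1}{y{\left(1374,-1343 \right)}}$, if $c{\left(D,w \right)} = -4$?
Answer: $- \frac{1}{5487} \approx -0.00018225$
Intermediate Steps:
$y{\left(W,M \right)} = 9 - 4 W$ ($y{\left(W,M \right)} = - 4 W + 9 = 9 - 4 W$)
$\frac{1}{y{\left(1374,-1343 \right)}} = \frac{1}{9 - 5496} = \frac{1}{-5487} = - \frac{1}{5487}$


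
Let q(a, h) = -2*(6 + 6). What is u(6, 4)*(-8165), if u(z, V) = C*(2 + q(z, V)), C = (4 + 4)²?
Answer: 11496320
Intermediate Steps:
q(a, h) = -24 (q(a, h) = -2*12 = -24)
C = 64 (C = 8² = 64)
u(z, V) = -1408 (u(z, V) = 64*(2 - 24) = 64*(-22) = -1408)
u(6, 4)*(-8165) = -1408*(-8165) = 11496320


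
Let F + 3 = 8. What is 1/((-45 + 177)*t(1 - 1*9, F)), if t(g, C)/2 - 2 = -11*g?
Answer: 1/23760 ≈ 4.2088e-5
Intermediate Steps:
F = 5 (F = -3 + 8 = 5)
t(g, C) = 4 - 22*g (t(g, C) = 4 + 2*(-11*g) = 4 - 22*g)
1/((-45 + 177)*t(1 - 1*9, F)) = 1/((-45 + 177)*(4 - 22*(1 - 1*9))) = 1/(132*(4 - 22*(1 - 9))) = 1/(132*(4 - 22*(-8))) = 1/(132*(4 + 176)) = (1/132)/180 = (1/132)*(1/180) = 1/23760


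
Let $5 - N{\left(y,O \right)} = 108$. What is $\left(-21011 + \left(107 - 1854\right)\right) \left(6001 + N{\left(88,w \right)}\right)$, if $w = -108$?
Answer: $-134226684$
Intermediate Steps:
$N{\left(y,O \right)} = -103$ ($N{\left(y,O \right)} = 5 - 108 = -103$)
$\left(-21011 + \left(107 - 1854\right)\right) \left(6001 + N{\left(88,w \right)}\right) = \left(-21011 + \left(107 - 1854\right)\right) \left(6001 - 103\right) = \left(-21011 + \left(107 - 1854\right)\right) 5898 = \left(-21011 - 1747\right) 5898 = \left(-22758\right) 5898 = -134226684$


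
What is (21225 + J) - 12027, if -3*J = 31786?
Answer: -4192/3 ≈ -1397.3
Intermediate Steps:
J = -31786/3 (J = -⅓*31786 = -31786/3 ≈ -10595.)
(21225 + J) - 12027 = (21225 - 31786/3) - 12027 = 31889/3 - 12027 = -4192/3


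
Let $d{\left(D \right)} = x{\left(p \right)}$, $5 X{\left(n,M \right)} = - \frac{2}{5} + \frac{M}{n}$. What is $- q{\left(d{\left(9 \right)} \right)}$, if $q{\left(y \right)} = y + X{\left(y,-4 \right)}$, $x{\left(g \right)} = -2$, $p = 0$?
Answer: $\frac{42}{25} \approx 1.68$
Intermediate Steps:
$X{\left(n,M \right)} = - \frac{2}{25} + \frac{M}{5 n}$ ($X{\left(n,M \right)} = \frac{- \frac{2}{5} + \frac{M}{n}}{5} = - \frac{2}{25} + \frac{M}{5 n}$)
$d{\left(D \right)} = -2$
$q{\left(y \right)} = - \frac{2}{25} + y - \frac{4}{5 y}$ ($q{\left(y \right)} = y - \left(\frac{2}{25} + \frac{4}{5 y}\right) = - \frac{2}{25} + y - \frac{4}{5 y}$)
$- q{\left(d{\left(9 \right)} \right)} = - (- \frac{2}{25} - 2 - \frac{4}{5 \left(-2\right)}) = - (- \frac{2}{25} - 2 - - \frac{2}{5}) = - (- \frac{2}{25} - 2 + \frac{2}{5}) = \left(-1\right) \left(- \frac{42}{25}\right) = \frac{42}{25}$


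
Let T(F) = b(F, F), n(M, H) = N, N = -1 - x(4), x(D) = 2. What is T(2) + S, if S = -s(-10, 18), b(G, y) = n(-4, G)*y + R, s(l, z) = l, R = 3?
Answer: 7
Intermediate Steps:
N = -3 (N = -1 - 1*2 = -1 - 2 = -3)
n(M, H) = -3
b(G, y) = 3 - 3*y (b(G, y) = -3*y + 3 = 3 - 3*y)
T(F) = 3 - 3*F
S = 10 (S = -1*(-10) = 10)
T(2) + S = (3 - 3*2) + 10 = (3 - 6) + 10 = -3 + 10 = 7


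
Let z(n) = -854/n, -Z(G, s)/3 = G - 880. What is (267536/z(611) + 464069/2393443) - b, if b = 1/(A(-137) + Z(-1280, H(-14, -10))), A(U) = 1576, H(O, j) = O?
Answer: -1575925022167982617/8233233297016 ≈ -1.9141e+5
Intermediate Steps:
Z(G, s) = 2640 - 3*G (Z(G, s) = -3*(G - 880) = -3*(-880 + G) = 2640 - 3*G)
b = 1/8056 (b = 1/(1576 + (2640 - 3*(-1280))) = 1/(1576 + (2640 + 3840)) = 1/(1576 + 6480) = 1/8056 ≈ 0.00012413)
(267536/z(611) + 464069/2393443) - b = (267536/((-854/611)) + 464069/2393443) - 1*1/8056 = (267536/((-854*1/611)) + 464069*(1/2393443)) - 1/8056 = (267536/(-854/611) + 464069/2393443) - 1/8056 = (267536*(-611/854) + 464069/2393443) - 1/8056 = (-81732248/427 + 464069/2393443) - 1/8056 = -195621278692401/1022000161 - 1/8056 = -1575925022167982617/8233233297016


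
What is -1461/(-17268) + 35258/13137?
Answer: 209342767/75616572 ≈ 2.7685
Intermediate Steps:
-1461/(-17268) + 35258/13137 = -1461*(-1/17268) + 35258*(1/13137) = 487/5756 + 35258/13137 = 209342767/75616572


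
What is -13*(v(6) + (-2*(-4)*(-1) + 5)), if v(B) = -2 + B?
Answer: -13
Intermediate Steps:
-13*(v(6) + (-2*(-4)*(-1) + 5)) = -13*((-2 + 6) + (-2*(-4)*(-1) + 5)) = -13*(4 + (8*(-1) + 5)) = -13*(4 + (-8 + 5)) = -13*(4 - 3) = -13*1 = -13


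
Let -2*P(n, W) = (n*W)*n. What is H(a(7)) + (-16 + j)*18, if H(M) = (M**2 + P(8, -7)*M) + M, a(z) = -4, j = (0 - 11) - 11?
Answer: -1568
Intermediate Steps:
j = -22 (j = -11 - 11 = -22)
P(n, W) = -W*n**2/2 (P(n, W) = -n*W*n/2 = -W*n*n/2 = -W*n**2/2)
H(M) = M**2 + 225*M (H(M) = (M**2 + (-1/2*(-7)*8**2)*M) + M = (M**2 + (-1/2*(-7)*64)*M) + M = (M**2 + 224*M) + M = M**2 + 225*M)
H(a(7)) + (-16 + j)*18 = -4*(225 - 4) + (-16 - 22)*18 = -4*221 - 38*18 = -884 - 684 = -1568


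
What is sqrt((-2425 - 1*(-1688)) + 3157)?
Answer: 22*sqrt(5) ≈ 49.193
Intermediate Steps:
sqrt((-2425 - 1*(-1688)) + 3157) = sqrt((-2425 + 1688) + 3157) = sqrt(-737 + 3157) = sqrt(2420) = 22*sqrt(5)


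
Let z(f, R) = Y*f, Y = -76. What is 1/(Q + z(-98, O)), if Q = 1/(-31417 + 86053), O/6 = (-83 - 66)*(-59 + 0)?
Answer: 54636/406928929 ≈ 0.00013426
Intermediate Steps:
O = 52746 (O = 6*((-83 - 66)*(-59 + 0)) = 6*(-149*(-59)) = 6*8791 = 52746)
Q = 1/54636 ≈ 1.8303e-5
z(f, R) = -76*f
1/(Q + z(-98, O)) = 1/(1/54636 - 76*(-98)) = 1/(1/54636 + 7448) = 1/(406928929/54636) = 54636/406928929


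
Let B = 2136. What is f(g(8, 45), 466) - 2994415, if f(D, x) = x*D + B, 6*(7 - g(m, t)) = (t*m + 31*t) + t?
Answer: -3128817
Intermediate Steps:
g(m, t) = 7 - 16*t/3 - m*t/6 (g(m, t) = 7 - ((t*m + 31*t) + t)/6 = 7 - ((m*t + 31*t) + t)/6 = 7 - ((31*t + m*t) + t)/6 = 7 - (32*t + m*t)/6 = 7 + (-16*t/3 - m*t/6) = 7 - 16*t/3 - m*t/6)
f(D, x) = 2136 + D*x (f(D, x) = x*D + 2136 = D*x + 2136 = 2136 + D*x)
f(g(8, 45), 466) - 2994415 = (2136 + (7 - 16/3*45 - ⅙*8*45)*466) - 2994415 = (2136 + (7 - 240 - 60)*466) - 2994415 = (2136 - 293*466) - 2994415 = (2136 - 136538) - 2994415 = -134402 - 2994415 = -3128817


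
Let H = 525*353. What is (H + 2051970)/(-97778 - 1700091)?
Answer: -2237295/1797869 ≈ -1.2444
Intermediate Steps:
H = 185325
(H + 2051970)/(-97778 - 1700091) = (185325 + 2051970)/(-97778 - 1700091) = 2237295/(-1797869) = 2237295*(-1/1797869) = -2237295/1797869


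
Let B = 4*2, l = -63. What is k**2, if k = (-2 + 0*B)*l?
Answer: 15876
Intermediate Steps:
B = 8
k = 126 (k = (-2 + 0*8)*(-63) = (-2 + 0)*(-63) = -2*(-63) = 126)
k**2 = 126**2 = 15876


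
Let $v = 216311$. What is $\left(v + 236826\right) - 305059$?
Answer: $148078$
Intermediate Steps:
$\left(v + 236826\right) - 305059 = \left(216311 + 236826\right) - 305059 = 453137 - 305059 = 148078$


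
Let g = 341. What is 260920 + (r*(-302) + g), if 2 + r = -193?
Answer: 320151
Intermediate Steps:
r = -195 (r = -2 - 193 = -195)
260920 + (r*(-302) + g) = 260920 + (-195*(-302) + 341) = 260920 + (58890 + 341) = 260920 + 59231 = 320151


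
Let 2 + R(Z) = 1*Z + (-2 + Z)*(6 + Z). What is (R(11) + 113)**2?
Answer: 75625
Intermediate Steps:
R(Z) = -2 + Z + (-2 + Z)*(6 + Z) (R(Z) = -2 + (1*Z + (-2 + Z)*(6 + Z)) = -2 + (Z + (-2 + Z)*(6 + Z)) = -2 + Z + (-2 + Z)*(6 + Z))
(R(11) + 113)**2 = ((-14 + 11**2 + 5*11) + 113)**2 = ((-14 + 121 + 55) + 113)**2 = (162 + 113)**2 = 275**2 = 75625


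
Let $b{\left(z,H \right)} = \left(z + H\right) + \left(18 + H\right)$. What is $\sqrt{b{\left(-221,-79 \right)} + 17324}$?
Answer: $\sqrt{16963} \approx 130.24$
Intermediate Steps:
$b{\left(z,H \right)} = 18 + z + 2 H$ ($b{\left(z,H \right)} = \left(H + z\right) + \left(18 + H\right) = 18 + z + 2 H$)
$\sqrt{b{\left(-221,-79 \right)} + 17324} = \sqrt{\left(18 - 221 + 2 \left(-79\right)\right) + 17324} = \sqrt{\left(18 - 221 - 158\right) + 17324} = \sqrt{-361 + 17324} = \sqrt{16963}$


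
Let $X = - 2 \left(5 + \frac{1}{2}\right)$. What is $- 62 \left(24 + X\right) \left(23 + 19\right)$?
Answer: $-33852$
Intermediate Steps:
$X = -11$ ($X = - 2 \left(5 + \frac{1}{2}\right) = \left(-2\right) \frac{11}{2} = -11$)
$- 62 \left(24 + X\right) \left(23 + 19\right) = - 62 \left(24 - 11\right) \left(23 + 19\right) = - 62 \cdot 13 \cdot 42 = \left(-62\right) 546 = -33852$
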